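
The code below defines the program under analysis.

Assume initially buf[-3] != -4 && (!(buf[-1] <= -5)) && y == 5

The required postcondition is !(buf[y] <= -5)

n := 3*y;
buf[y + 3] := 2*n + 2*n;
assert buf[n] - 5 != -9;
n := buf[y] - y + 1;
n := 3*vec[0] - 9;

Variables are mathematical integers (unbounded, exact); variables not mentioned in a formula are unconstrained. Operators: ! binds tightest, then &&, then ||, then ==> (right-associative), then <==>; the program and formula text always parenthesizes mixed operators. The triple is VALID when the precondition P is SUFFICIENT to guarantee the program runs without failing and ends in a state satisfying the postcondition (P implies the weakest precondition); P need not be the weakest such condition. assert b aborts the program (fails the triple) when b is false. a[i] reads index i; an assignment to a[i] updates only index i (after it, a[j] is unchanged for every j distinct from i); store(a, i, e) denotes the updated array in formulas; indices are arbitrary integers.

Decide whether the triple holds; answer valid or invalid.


Working backward. After the program, !(buf[y] <= -5) must hold.
Before n := 3*vec[0] - 9: !(buf[y] <= -5)
Before n := buf[y] - y + 1: !(buf[y] <= -5)
Before assert buf[n] - 5 != -9: buf[n] != -4 && (!(buf[y] <= -5))
Before buf[y + 3] := 2*n + 2*n: store(buf, y + 3, 4*n)[n] != -4 && (!(store(buf, y + 3, 4*n)[y] <= -5))
Before n := 3*y: store(buf, y + 3, 12*y)[3*y] != -4 && (!(store(buf, y + 3, 12*y)[y] <= -5))
The weakest precondition is store(buf, y + 3, 12*y)[3*y] != -4 && (!(store(buf, y + 3, 12*y)[y] <= -5)).
Check whether buf[-3] != -4 && (!(buf[-1] <= -5)) && y == 5 implies it.
Countermodel: at the initial state buf = {[-3] = 2, [-1] = 0, [5] = 0, [8] = 0, [15] = -4, elsewhere 0}, y = 5, the precondition holds but the weakest precondition fails.
Answer: invalid


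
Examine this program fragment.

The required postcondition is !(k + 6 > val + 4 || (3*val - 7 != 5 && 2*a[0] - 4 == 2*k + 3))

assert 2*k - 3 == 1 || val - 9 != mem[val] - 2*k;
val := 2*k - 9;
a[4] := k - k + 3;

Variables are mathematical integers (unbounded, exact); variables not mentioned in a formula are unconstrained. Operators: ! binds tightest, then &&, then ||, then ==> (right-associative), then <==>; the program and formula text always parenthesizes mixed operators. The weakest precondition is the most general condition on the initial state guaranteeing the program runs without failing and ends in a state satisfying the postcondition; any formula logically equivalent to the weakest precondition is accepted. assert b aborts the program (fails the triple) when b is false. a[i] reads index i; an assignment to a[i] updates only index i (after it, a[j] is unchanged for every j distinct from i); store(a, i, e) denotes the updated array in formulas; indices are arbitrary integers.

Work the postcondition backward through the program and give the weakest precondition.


Working backward. After the program, the postcondition !(k + 6 > val + 4 || (3*val - 7 != 5 && 2*a[0] - 4 == 2*k + 3)) must hold; in canonical form it is !(k > val - 2 || (3*val != 12 && 2*a[0] == 2*k + 7)).
Before a[4] := k - k + 3: !(k > val - 2 || (3*val != 12 && 2*a[0] == 2*k + 7))
Before val := 2*k - 9: !(k < 11 || (6*k != 39 && 2*a[0] == 2*k + 7))
Before assert 2*k - 3 == 1 || val - 9 != mem[val] - 2*k: (2*k == 4 || 2*k + val != mem[val] + 9) && (!(k < 11 || (6*k != 39 && 2*a[0] == 2*k + 7)))
Answer: WP = (2*k == 4 || 2*k + val != mem[val] + 9) && (!(k < 11 || (6*k != 39 && 2*a[0] == 2*k + 7)))


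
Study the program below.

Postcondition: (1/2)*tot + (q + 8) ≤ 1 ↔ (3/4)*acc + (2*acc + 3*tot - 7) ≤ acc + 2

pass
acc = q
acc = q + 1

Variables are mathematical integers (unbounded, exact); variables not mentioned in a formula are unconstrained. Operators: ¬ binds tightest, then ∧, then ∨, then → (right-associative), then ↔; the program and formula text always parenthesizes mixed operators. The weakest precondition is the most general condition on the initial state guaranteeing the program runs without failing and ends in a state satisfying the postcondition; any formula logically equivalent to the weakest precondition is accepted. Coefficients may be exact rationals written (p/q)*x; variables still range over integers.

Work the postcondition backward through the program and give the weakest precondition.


Working backward. After the program, the postcondition (1/2)*tot + (q + 8) ≤ 1 ↔ (3/4)*acc + (2*acc + 3*tot - 7) ≤ acc + 2 must hold; in canonical form it is q + (1/2)*tot ≤ -7 ↔ (7/4)*acc + 3*tot ≤ 9.
Before acc := q + 1: q + (1/2)*tot ≤ -7 ↔ (7/4)*q + 3*tot ≤ 29/4
Before acc := q: q + (1/2)*tot ≤ -7 ↔ (7/4)*q + 3*tot ≤ 29/4
Before skip: q + (1/2)*tot ≤ -7 ↔ (7/4)*q + 3*tot ≤ 29/4
Answer: WP = q + (1/2)*tot ≤ -7 ↔ (7/4)*q + 3*tot ≤ 29/4


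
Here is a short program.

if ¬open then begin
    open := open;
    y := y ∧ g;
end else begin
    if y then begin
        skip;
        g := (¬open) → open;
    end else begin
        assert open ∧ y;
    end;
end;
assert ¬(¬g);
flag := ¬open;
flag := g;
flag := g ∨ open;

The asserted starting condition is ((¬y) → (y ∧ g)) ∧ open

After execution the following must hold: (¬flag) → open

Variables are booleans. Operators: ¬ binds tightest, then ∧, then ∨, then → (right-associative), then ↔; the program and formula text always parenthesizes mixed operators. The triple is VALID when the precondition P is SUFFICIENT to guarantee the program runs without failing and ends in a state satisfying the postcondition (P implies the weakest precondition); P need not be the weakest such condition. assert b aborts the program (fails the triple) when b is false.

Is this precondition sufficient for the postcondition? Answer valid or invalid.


Working backward. After the program, (¬flag) → open must hold.
Before flag := g ∨ open: (¬(g ∨ open)) → open
Before flag := g: (¬(g ∨ open)) → open
Before flag := ¬open: (¬(g ∨ open)) → open
Before assert ¬(¬g): g ∧ ((¬(g ∨ open)) → open)
Then branch requires g ∧ ((¬(g ∨ open)) → open); else branch requires (y → (((¬open) → open) ∧ ((¬(((¬open) → open) ∨ open)) → open))) ∧ ((¬y) → (open ∧ y ∧ g ∧ ((¬(g ∨ open)) → open))).
Before the if: ((¬open) → (g ∧ ((¬(g ∨ open)) → open))) ∧ (open → ((y → (((¬open) → open) ∧ ((¬(((¬open) → open) ∨ open)) → open))) ∧ ((¬y) → (open ∧ y ∧ g ∧ ((¬(g ∨ open)) → open)))))
The weakest precondition is ((¬open) → (g ∧ ((¬(g ∨ open)) → open))) ∧ (open → ((y → (((¬open) → open) ∧ ((¬(((¬open) → open) ∨ open)) → open))) ∧ ((¬y) → (open ∧ y ∧ g ∧ ((¬(g ∨ open)) → open))))).
Check whether ((¬y) → (y ∧ g)) ∧ open implies it.
Every state satisfying the precondition satisfies the weakest precondition: the implication holds.
Answer: valid


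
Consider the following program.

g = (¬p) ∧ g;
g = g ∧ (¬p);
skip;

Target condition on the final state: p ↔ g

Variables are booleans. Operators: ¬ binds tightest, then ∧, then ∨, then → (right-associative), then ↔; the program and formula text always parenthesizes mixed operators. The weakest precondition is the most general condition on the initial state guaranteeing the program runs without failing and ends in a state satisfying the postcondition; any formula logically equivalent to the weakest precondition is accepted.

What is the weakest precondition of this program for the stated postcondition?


Working backward. After the program, p ↔ g must hold.
Before skip: p ↔ g
Before g := g ∧ (¬p): p ↔ (g ∧ (¬p))
Before g := (¬p) ∧ g: p ↔ ((¬p) ∧ g)
Answer: WP = p ↔ ((¬p) ∧ g)


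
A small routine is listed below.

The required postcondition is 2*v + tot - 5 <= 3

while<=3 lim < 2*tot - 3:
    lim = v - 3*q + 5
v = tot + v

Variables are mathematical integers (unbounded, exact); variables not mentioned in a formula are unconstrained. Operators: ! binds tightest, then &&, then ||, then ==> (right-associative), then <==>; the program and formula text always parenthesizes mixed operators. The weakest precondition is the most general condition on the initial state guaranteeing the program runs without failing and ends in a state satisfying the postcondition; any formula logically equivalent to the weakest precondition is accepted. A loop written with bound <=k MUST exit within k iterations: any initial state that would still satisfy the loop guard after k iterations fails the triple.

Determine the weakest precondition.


Working backward. After the program, the postcondition 2*v + tot - 5 <= 3 must hold; in canonical form it is tot + 2*v <= 8.
Before v := tot + v: 3*tot + 2*v <= 8
Before the loop (bound <=3), unroll the exhaustion recursion (WP_0 = exit-now case; WP_j = one more guarded iteration, up to j = 3):
  WP_0: (!(lim < 2*tot - 3)) && 3*tot + 2*v <= 8
  WP_1: (lim < 2*tot - 3 ==> ((!(v < 3*q + 2*tot - 8)) && 3*tot + 2*v <= 8)) && ((!(lim < 2*tot - 3)) ==> 3*tot + 2*v <= 8)
  WP_2: (lim < 2*tot - 3 ==> ((v < 3*q + 2*tot - 8 ==> ((!(v < 3*q + 2*tot - 8)) && 3*tot + 2*v <= 8)) && ((!(v < 3*q + 2*tot - 8)) ==> 3*tot + 2*v <= 8))) && ((!(lim < 2*tot - 3)) ==> 3*tot + 2*v <= 8)
  WP_3: (lim < 2*tot - 3 ==> ((v < 3*q + 2*tot - 8 ==> ((v < 3*q + 2*tot - 8 ==> ((!(v < 3*q + 2*tot - 8)) && 3*tot + 2*v <= 8)) && ((!(v < 3*q + 2*tot - 8)) ==> 3*tot + 2*v <= 8))) && ((!(v < 3*q + 2*tot - 8)) ==> 3*tot + 2*v <= 8))) && ((!(lim < 2*tot - 3)) ==> 3*tot + 2*v <= 8)
So before the loop: (lim < 2*tot - 3 ==> ((v < 3*q + 2*tot - 8 ==> ((v < 3*q + 2*tot - 8 ==> ((!(v < 3*q + 2*tot - 8)) && 3*tot + 2*v <= 8)) && ((!(v < 3*q + 2*tot - 8)) ==> 3*tot + 2*v <= 8))) && ((!(v < 3*q + 2*tot - 8)) ==> 3*tot + 2*v <= 8))) && ((!(lim < 2*tot - 3)) ==> 3*tot + 2*v <= 8)
Answer: WP = (lim < 2*tot - 3 ==> ((v < 3*q + 2*tot - 8 ==> ((v < 3*q + 2*tot - 8 ==> ((!(v < 3*q + 2*tot - 8)) && 3*tot + 2*v <= 8)) && ((!(v < 3*q + 2*tot - 8)) ==> 3*tot + 2*v <= 8))) && ((!(v < 3*q + 2*tot - 8)) ==> 3*tot + 2*v <= 8))) && ((!(lim < 2*tot - 3)) ==> 3*tot + 2*v <= 8)


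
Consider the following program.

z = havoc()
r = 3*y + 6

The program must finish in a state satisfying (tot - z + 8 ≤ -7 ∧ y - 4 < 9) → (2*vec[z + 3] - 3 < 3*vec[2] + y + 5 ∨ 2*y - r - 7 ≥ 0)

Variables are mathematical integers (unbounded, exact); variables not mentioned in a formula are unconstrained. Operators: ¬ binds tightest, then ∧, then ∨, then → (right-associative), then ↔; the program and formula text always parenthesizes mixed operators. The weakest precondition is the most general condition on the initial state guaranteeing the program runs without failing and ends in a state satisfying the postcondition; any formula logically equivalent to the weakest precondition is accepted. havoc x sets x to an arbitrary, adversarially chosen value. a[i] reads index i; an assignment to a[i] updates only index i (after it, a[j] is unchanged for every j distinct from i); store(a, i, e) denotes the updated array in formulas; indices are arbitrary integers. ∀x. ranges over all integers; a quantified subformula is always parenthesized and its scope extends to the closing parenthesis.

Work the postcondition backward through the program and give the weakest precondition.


Working backward. After the program, the postcondition (tot - z + 8 ≤ -7 ∧ y - 4 < 9) → (2*vec[z + 3] - 3 < 3*vec[2] + y + 5 ∨ 2*y - r - 7 ≥ 0) must hold; in canonical form it is (tot ≤ z - 15 ∧ y < 13) → (2*vec[z + 3] < 3*vec[2] + y + 8 ∨ 2*y ≥ r + 7).
Before r := 3*y + 6: (tot ≤ z - 15 ∧ y < 13) → (2*vec[z + 3] < 3*vec[2] + y + 8 ∨ y ≤ -13)
Before havoc z: ∀z_1. ((tot ≤ z_1 - 15 ∧ y < 13) → (2*vec[z_1 + 3] < 3*vec[2] + y + 8 ∨ y ≤ -13))
Answer: WP = ∀z_1. ((tot ≤ z_1 - 15 ∧ y < 13) → (2*vec[z_1 + 3] < 3*vec[2] + y + 8 ∨ y ≤ -13))


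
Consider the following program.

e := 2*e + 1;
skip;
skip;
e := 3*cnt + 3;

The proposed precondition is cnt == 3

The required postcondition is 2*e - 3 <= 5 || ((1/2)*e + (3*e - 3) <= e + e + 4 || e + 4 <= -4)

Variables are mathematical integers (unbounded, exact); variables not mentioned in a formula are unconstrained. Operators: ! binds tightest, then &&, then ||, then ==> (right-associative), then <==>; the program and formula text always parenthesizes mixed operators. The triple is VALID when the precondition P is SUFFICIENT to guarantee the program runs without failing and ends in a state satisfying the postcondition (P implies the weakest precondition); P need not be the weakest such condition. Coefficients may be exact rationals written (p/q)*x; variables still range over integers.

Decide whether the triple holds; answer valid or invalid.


Working backward. After the program, the postcondition 2*e - 3 <= 5 || ((1/2)*e + (3*e - 3) <= e + e + 4 || e + 4 <= -4) must hold; in canonical form it is 2*e <= 8 || (3/2)*e <= 7 || e <= -8.
Before e := 3*cnt + 3: 6*cnt <= 2 || (9/2)*cnt <= 5/2 || 3*cnt <= -11
Before skip: 6*cnt <= 2 || (9/2)*cnt <= 5/2 || 3*cnt <= -11
Before skip: 6*cnt <= 2 || (9/2)*cnt <= 5/2 || 3*cnt <= -11
Before e := 2*e + 1: 6*cnt <= 2 || (9/2)*cnt <= 5/2 || 3*cnt <= -11
The weakest precondition is 6*cnt <= 2 || (9/2)*cnt <= 5/2 || 3*cnt <= -11.
Check whether cnt == 3 implies it.
Countermodel: at the initial state cnt = 3, the precondition holds but the weakest precondition fails.
Answer: invalid


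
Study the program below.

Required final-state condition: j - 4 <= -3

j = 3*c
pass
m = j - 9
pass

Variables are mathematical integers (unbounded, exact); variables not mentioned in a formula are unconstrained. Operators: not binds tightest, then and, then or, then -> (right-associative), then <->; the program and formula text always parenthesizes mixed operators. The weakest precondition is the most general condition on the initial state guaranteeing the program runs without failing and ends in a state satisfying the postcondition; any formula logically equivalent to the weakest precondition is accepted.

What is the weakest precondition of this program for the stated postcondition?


Working backward. After the program, the postcondition j - 4 <= -3 must hold; in canonical form it is j <= 1.
Before skip: j <= 1
Before m := j - 9: j <= 1
Before skip: j <= 1
Before j := 3*c: 3*c <= 1
Answer: WP = 3*c <= 1


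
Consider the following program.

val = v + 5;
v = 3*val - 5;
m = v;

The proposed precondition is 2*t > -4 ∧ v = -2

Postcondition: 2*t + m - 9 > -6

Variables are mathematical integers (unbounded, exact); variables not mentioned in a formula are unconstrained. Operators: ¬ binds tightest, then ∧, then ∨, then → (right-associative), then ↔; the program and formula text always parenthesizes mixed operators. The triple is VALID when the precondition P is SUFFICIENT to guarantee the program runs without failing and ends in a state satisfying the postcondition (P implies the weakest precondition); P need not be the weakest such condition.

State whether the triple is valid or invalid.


Working backward. After the program, the postcondition 2*t + m - 9 > -6 must hold; in canonical form it is m + 2*t > 3.
Before m := v: 2*t + v > 3
Before v := 3*val - 5: 2*t + 3*val > 8
Before val := v + 5: 2*t + 3*v > -7
The weakest precondition is 2*t + 3*v > -7.
Check whether 2*t > -4 ∧ v = -2 implies it.
Countermodel: at the initial state t = -1, v = -2, the precondition holds but the weakest precondition fails.
Answer: invalid


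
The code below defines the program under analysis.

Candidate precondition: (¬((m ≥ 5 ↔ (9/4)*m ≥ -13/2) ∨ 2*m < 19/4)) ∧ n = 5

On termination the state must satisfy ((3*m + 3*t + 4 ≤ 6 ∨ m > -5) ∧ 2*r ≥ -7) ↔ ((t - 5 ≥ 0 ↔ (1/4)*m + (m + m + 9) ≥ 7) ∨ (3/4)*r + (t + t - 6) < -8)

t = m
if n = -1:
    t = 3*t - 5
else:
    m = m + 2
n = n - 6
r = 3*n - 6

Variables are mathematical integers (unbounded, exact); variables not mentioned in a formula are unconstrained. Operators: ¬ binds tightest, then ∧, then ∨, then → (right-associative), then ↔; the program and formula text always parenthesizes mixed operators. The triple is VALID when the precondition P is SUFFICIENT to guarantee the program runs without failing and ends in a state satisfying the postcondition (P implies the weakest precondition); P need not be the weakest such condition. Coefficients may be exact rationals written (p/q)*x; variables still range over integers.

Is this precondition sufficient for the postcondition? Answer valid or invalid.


Working backward. After the program, the postcondition ((3*m + 3*t + 4 ≤ 6 ∨ m > -5) ∧ 2*r ≥ -7) ↔ ((t - 5 ≥ 0 ↔ (1/4)*m + (m + m + 9) ≥ 7) ∨ (3/4)*r + (t + t - 6) < -8) must hold; in canonical form it is ((3*m + 3*t ≤ 2 ∨ m > -5) ∧ 2*r ≥ -7) ↔ ((t ≥ 5 ↔ (9/4)*m ≥ -2) ∨ (3/4)*r + 2*t < -2).
Before r := 3*n - 6: ((3*m + 3*t ≤ 2 ∨ m > -5) ∧ 6*n ≥ 5) ↔ ((t ≥ 5 ↔ (9/4)*m ≥ -2) ∨ (9/4)*n + 2*t < 5/2)
Before n := n - 6: ((3*m + 3*t ≤ 2 ∨ m > -5) ∧ 6*n ≥ 41) ↔ ((t ≥ 5 ↔ (9/4)*m ≥ -2) ∨ (9/4)*n + 2*t < 16)
Then branch requires ((3*m + 9*t ≤ 17 ∨ m > -5) ∧ 6*n ≥ 41) ↔ ((3*t ≥ 10 ↔ (9/4)*m ≥ -2) ∨ (9/4)*n + 6*t < 26); else branch requires ((3*m + 3*t ≤ -4 ∨ m > -7) ∧ 6*n ≥ 41) ↔ ((t ≥ 5 ↔ (9/4)*m ≥ -13/2) ∨ (9/4)*n + 2*t < 16).
Before the if: (n = -1 → (((3*m + 9*t ≤ 17 ∨ m > -5) ∧ 6*n ≥ 41) ↔ ((3*t ≥ 10 ↔ (9/4)*m ≥ -2) ∨ (9/4)*n + 6*t < 26))) ∧ ((¬(n = -1)) → (((3*m + 3*t ≤ -4 ∨ m > -7) ∧ 6*n ≥ 41) ↔ ((t ≥ 5 ↔ (9/4)*m ≥ -13/2) ∨ (9/4)*n + 2*t < 16)))
Before t := m: (n = -1 → (((12*m ≤ 17 ∨ m > -5) ∧ 6*n ≥ 41) ↔ ((3*m ≥ 10 ↔ (9/4)*m ≥ -2) ∨ 6*m + (9/4)*n < 26))) ∧ ((¬(n = -1)) → (((6*m ≤ -4 ∨ m > -7) ∧ 6*n ≥ 41) ↔ ((m ≥ 5 ↔ (9/4)*m ≥ -13/2) ∨ 2*m + (9/4)*n < 16)))
The weakest precondition is (n = -1 → (((12*m ≤ 17 ∨ m > -5) ∧ 6*n ≥ 41) ↔ ((3*m ≥ 10 ↔ (9/4)*m ≥ -2) ∨ 6*m + (9/4)*n < 26))) ∧ ((¬(n = -1)) → (((6*m ≤ -4 ∨ m > -7) ∧ 6*n ≥ 41) ↔ ((m ≥ 5 ↔ (9/4)*m ≥ -13/2) ∨ 2*m + (9/4)*n < 16))).
Check whether (¬((m ≥ 5 ↔ (9/4)*m ≥ -13/2) ∨ 2*m < 19/4)) ∧ n = 5 implies it.
Every state satisfying the precondition satisfies the weakest precondition: the implication holds.
Answer: valid


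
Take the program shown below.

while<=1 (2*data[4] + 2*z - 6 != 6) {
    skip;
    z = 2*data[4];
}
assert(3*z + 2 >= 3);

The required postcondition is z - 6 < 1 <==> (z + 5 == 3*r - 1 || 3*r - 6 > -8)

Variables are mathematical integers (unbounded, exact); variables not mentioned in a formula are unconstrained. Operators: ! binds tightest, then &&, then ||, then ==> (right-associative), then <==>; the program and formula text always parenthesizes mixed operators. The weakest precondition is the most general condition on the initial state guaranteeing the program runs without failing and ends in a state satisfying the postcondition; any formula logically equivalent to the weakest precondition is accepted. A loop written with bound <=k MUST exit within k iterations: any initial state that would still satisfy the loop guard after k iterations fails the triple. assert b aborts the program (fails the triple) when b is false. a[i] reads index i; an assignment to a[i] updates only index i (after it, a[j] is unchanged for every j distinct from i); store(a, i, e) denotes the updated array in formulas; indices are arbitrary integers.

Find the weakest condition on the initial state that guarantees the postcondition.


Working backward. After the program, the postcondition z - 6 < 1 <==> (z + 5 == 3*r - 1 || 3*r - 6 > -8) must hold; in canonical form it is z < 7 <==> (z == 3*r - 6 || 3*r > -2).
Before assert 3*z + 2 >= 3: 3*z >= 1 && (z < 7 <==> (z == 3*r - 6 || 3*r > -2))
Before the loop (bound <=1), unroll the exhaustion recursion (WP_0 = exit-now case; WP_j = one more guarded iteration, up to j = 1):
  WP_0: (!(2*data[4] + 2*z != 12)) && 3*z >= 1 && (z < 7 <==> (z == 3*r - 6 || 3*r > -2))
  WP_1: (2*data[4] + 2*z != 12 ==> ((!(6*data[4] != 12)) && 6*data[4] >= 1 && (2*data[4] < 7 <==> (2*data[4] == 3*r - 6 || 3*r > -2)))) && ((!(2*data[4] + 2*z != 12)) ==> (3*z >= 1 && (z < 7 <==> (z == 3*r - 6 || 3*r > -2))))
So before the loop: (2*data[4] + 2*z != 12 ==> ((!(6*data[4] != 12)) && 6*data[4] >= 1 && (2*data[4] < 7 <==> (2*data[4] == 3*r - 6 || 3*r > -2)))) && ((!(2*data[4] + 2*z != 12)) ==> (3*z >= 1 && (z < 7 <==> (z == 3*r - 6 || 3*r > -2))))
Answer: WP = (2*data[4] + 2*z != 12 ==> ((!(6*data[4] != 12)) && 6*data[4] >= 1 && (2*data[4] < 7 <==> (2*data[4] == 3*r - 6 || 3*r > -2)))) && ((!(2*data[4] + 2*z != 12)) ==> (3*z >= 1 && (z < 7 <==> (z == 3*r - 6 || 3*r > -2))))


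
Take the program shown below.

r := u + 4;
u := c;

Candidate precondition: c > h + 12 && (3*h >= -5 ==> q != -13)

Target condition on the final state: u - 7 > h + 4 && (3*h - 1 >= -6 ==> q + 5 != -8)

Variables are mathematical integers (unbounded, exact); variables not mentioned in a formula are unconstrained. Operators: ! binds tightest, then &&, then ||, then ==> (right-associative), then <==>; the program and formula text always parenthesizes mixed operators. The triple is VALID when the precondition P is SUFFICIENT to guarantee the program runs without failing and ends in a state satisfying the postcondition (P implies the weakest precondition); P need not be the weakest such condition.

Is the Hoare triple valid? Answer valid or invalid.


Working backward. After the program, the postcondition u - 7 > h + 4 && (3*h - 1 >= -6 ==> q + 5 != -8) must hold; in canonical form it is u > h + 11 && (3*h >= -5 ==> q != -13).
Before u := c: c > h + 11 && (3*h >= -5 ==> q != -13)
Before r := u + 4: c > h + 11 && (3*h >= -5 ==> q != -13)
The weakest precondition is c > h + 11 && (3*h >= -5 ==> q != -13).
Check whether c > h + 12 && (3*h >= -5 ==> q != -13) implies it.
Every state satisfying the precondition satisfies the weakest precondition: the implication holds.
Answer: valid


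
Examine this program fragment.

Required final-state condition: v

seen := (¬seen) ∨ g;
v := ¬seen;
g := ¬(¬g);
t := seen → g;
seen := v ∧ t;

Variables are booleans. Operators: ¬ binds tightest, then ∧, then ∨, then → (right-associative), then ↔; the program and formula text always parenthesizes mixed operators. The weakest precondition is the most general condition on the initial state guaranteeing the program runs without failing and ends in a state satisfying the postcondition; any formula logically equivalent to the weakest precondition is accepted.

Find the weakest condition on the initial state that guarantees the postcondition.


Working backward. After the program, v must hold.
Before seen := v ∧ t: v
Before t := seen → g: v
Before g := ¬(¬g): v
Before v := ¬seen: ¬seen
Before seen := (¬seen) ∨ g: ¬((¬seen) ∨ g)
Answer: WP = ¬((¬seen) ∨ g)


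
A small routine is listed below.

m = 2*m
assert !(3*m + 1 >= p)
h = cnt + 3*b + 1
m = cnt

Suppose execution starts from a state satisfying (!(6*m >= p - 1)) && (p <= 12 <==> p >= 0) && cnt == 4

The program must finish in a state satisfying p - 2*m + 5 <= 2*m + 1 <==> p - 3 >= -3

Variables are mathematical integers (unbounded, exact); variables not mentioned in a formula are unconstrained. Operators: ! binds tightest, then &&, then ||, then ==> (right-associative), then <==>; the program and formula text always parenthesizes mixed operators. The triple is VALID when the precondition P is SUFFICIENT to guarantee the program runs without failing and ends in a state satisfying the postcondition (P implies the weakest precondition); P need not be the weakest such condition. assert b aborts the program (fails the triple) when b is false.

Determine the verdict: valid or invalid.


Working backward. After the program, the postcondition p - 2*m + 5 <= 2*m + 1 <==> p - 3 >= -3 must hold; in canonical form it is p <= 4*m - 4 <==> p >= 0.
Before m := cnt: p <= 4*cnt - 4 <==> p >= 0
Before h := cnt + 3*b + 1: p <= 4*cnt - 4 <==> p >= 0
Before assert !(3*m + 1 >= p): (!(3*m >= p - 1)) && (p <= 4*cnt - 4 <==> p >= 0)
Before m := 2*m: (!(6*m >= p - 1)) && (p <= 4*cnt - 4 <==> p >= 0)
The weakest precondition is (!(6*m >= p - 1)) && (p <= 4*cnt - 4 <==> p >= 0).
Check whether (!(6*m >= p - 1)) && (p <= 12 <==> p >= 0) && cnt == 4 implies it.
Every state satisfying the precondition satisfies the weakest precondition: the implication holds.
Answer: valid


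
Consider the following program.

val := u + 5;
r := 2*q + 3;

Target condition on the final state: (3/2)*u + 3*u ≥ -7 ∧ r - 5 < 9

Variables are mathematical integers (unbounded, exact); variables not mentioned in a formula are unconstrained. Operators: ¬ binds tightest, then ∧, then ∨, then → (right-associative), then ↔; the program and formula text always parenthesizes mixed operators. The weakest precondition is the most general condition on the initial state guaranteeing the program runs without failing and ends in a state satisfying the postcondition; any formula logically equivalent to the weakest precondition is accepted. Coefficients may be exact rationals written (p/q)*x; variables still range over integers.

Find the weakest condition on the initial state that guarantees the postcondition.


Working backward. After the program, the postcondition (3/2)*u + 3*u ≥ -7 ∧ r - 5 < 9 must hold; in canonical form it is (9/2)*u ≥ -7 ∧ r < 14.
Before r := 2*q + 3: (9/2)*u ≥ -7 ∧ 2*q < 11
Before val := u + 5: (9/2)*u ≥ -7 ∧ 2*q < 11
Answer: WP = (9/2)*u ≥ -7 ∧ 2*q < 11


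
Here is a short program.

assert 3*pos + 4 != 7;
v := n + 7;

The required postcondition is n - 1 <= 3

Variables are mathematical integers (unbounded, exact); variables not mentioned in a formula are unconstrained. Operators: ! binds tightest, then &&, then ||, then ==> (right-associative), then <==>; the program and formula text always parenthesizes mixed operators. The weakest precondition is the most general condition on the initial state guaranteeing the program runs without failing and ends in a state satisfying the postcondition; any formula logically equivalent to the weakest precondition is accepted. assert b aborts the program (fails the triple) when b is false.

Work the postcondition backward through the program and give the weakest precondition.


Working backward. After the program, the postcondition n - 1 <= 3 must hold; in canonical form it is n <= 4.
Before v := n + 7: n <= 4
Before assert 3*pos + 4 != 7: 3*pos != 3 && n <= 4
Answer: WP = 3*pos != 3 && n <= 4


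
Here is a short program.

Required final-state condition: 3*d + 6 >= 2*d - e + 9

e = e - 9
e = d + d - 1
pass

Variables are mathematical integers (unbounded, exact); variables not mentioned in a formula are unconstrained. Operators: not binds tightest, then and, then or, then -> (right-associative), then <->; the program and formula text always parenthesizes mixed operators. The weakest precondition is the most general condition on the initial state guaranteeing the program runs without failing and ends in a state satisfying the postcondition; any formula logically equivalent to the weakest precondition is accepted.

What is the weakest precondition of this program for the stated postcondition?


Working backward. After the program, the postcondition 3*d + 6 >= 2*d - e + 9 must hold; in canonical form it is d + e >= 3.
Before skip: d + e >= 3
Before e := d + d - 1: 3*d >= 4
Before e := e - 9: 3*d >= 4
Answer: WP = 3*d >= 4


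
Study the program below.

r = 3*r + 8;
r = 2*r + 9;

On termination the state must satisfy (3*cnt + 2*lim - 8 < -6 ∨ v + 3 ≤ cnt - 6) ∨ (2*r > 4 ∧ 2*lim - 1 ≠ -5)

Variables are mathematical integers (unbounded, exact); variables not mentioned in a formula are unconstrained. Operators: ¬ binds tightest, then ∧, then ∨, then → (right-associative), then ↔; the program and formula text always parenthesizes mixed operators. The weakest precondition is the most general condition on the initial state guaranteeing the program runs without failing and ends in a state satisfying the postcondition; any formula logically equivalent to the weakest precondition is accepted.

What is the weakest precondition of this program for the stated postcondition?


Working backward. After the program, the postcondition (3*cnt + 2*lim - 8 < -6 ∨ v + 3 ≤ cnt - 6) ∨ (2*r > 4 ∧ 2*lim - 1 ≠ -5) must hold; in canonical form it is 3*cnt + 2*lim < 2 ∨ v ≤ cnt - 9 ∨ (2*r > 4 ∧ 2*lim ≠ -4).
Before r := 2*r + 9: 3*cnt + 2*lim < 2 ∨ v ≤ cnt - 9 ∨ (4*r > -14 ∧ 2*lim ≠ -4)
Before r := 3*r + 8: 3*cnt + 2*lim < 2 ∨ v ≤ cnt - 9 ∨ (12*r > -46 ∧ 2*lim ≠ -4)
Answer: WP = 3*cnt + 2*lim < 2 ∨ v ≤ cnt - 9 ∨ (12*r > -46 ∧ 2*lim ≠ -4)


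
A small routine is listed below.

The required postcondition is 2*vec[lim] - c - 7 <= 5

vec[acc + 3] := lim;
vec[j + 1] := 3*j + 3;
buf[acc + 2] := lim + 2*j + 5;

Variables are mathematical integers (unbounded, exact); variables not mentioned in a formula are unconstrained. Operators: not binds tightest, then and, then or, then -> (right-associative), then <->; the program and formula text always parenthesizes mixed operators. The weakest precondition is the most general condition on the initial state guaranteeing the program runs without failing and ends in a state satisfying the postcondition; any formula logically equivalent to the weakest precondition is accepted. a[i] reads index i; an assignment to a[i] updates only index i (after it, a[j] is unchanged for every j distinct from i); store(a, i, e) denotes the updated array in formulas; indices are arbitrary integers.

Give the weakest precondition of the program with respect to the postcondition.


Working backward. After the program, the postcondition 2*vec[lim] - c - 7 <= 5 must hold; in canonical form it is 2*vec[lim] <= c + 12.
Before buf[acc + 2] := lim + 2*j + 5: 2*vec[lim] <= c + 12
Before vec[j + 1] := 3*j + 3: 2*store(vec, j + 1, 3*j + 3)[lim] <= c + 12
Before vec[acc + 3] := lim: 2*store(store(vec, acc + 3, lim), j + 1, 3*j + 3)[lim] <= c + 12
Answer: WP = 2*store(store(vec, acc + 3, lim), j + 1, 3*j + 3)[lim] <= c + 12


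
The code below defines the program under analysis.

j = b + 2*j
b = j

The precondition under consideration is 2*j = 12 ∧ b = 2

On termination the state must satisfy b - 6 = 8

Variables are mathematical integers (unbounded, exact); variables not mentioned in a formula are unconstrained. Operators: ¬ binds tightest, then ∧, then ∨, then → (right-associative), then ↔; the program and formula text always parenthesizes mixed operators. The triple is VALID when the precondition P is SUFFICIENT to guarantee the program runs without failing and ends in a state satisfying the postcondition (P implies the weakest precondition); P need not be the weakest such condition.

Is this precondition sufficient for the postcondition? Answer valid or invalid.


Working backward. After the program, the postcondition b - 6 = 8 must hold; in canonical form it is b = 14.
Before b := j: j = 14
Before j := b + 2*j: b + 2*j = 14
The weakest precondition is b + 2*j = 14.
Check whether 2*j = 12 ∧ b = 2 implies it.
Every state satisfying the precondition satisfies the weakest precondition: the implication holds.
Answer: valid


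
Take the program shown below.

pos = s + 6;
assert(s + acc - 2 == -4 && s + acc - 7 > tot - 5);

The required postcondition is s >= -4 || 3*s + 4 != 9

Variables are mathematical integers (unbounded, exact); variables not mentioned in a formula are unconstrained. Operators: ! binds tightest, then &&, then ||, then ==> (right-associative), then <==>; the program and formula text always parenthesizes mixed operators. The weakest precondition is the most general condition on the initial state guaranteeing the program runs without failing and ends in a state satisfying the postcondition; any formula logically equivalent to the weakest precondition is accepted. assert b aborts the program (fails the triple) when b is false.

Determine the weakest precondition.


Working backward. After the program, the postcondition s >= -4 || 3*s + 4 != 9 must hold; in canonical form it is s >= -4 || 3*s != 5.
Before assert s + acc - 2 == -4 && s + acc - 7 > tot - 5: acc + s == -2 && acc + s > tot + 2 && (s >= -4 || 3*s != 5)
Before pos := s + 6: acc + s == -2 && acc + s > tot + 2 && (s >= -4 || 3*s != 5)
Answer: WP = acc + s == -2 && acc + s > tot + 2 && (s >= -4 || 3*s != 5)


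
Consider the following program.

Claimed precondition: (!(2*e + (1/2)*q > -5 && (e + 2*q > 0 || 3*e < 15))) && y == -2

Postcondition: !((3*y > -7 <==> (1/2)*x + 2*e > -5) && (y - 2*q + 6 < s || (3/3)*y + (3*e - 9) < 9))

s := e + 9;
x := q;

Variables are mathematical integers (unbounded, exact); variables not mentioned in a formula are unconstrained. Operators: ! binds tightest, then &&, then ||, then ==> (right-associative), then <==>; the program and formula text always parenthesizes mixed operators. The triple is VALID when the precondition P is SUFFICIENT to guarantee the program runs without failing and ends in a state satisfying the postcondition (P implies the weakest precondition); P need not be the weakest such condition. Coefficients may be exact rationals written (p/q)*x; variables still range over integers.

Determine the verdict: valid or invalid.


Working backward. After the program, the postcondition !((3*y > -7 <==> (1/2)*x + 2*e > -5) && (y - 2*q + 6 < s || (3/3)*y + (3*e - 9) < 9)) must hold; in canonical form it is !((3*y > -7 <==> 2*e + (1/2)*x > -5) && (y < 2*q + s - 6 || 3*e + y < 18)).
Before x := q: !((3*y > -7 <==> 2*e + (1/2)*q > -5) && (y < 2*q + s - 6 || 3*e + y < 18))
Before s := e + 9: !((3*y > -7 <==> 2*e + (1/2)*q > -5) && (y < e + 2*q + 3 || 3*e + y < 18))
The weakest precondition is !((3*y > -7 <==> 2*e + (1/2)*q > -5) && (y < e + 2*q + 3 || 3*e + y < 18)).
Check whether (!(2*e + (1/2)*q > -5 && (e + 2*q > 0 || 3*e < 15))) && y == -2 implies it.
Countermodel: at the initial state e = 6, q = -3, y = -2, the precondition holds but the weakest precondition fails.
Answer: invalid


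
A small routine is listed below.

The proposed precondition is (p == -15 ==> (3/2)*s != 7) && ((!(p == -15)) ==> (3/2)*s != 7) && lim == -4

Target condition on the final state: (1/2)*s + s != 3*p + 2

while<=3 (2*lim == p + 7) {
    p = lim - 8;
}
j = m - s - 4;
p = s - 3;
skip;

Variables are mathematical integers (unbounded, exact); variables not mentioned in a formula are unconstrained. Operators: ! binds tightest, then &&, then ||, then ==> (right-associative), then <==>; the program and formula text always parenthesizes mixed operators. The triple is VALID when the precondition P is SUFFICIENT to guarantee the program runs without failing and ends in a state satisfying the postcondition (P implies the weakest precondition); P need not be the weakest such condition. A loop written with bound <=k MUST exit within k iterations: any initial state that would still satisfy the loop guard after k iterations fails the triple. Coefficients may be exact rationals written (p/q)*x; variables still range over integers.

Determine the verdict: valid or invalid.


Working backward. After the program, the postcondition (1/2)*s + s != 3*p + 2 must hold; in canonical form it is (3/2)*s != 3*p + 2.
Before skip: (3/2)*s != 3*p + 2
Before p := s - 3: (3/2)*s != 7
Before j := m - s - 4: (3/2)*s != 7
Before the loop (bound <=3), unroll the exhaustion recursion (WP_0 = exit-now case; WP_j = one more guarded iteration, up to j = 3):
  WP_0: (!(2*lim == p + 7)) && (3/2)*s != 7
  WP_1: (2*lim == p + 7 ==> ((!(lim == -1)) && (3/2)*s != 7)) && ((!(2*lim == p + 7)) ==> (3/2)*s != 7)
  WP_2: (2*lim == p + 7 ==> ((lim == -1 ==> ((!(lim == -1)) && (3/2)*s != 7)) && ((!(lim == -1)) ==> (3/2)*s != 7))) && ((!(2*lim == p + 7)) ==> (3/2)*s != 7)
  WP_3: (2*lim == p + 7 ==> ((lim == -1 ==> ((lim == -1 ==> ((!(lim == -1)) && (3/2)*s != 7)) && ((!(lim == -1)) ==> (3/2)*s != 7))) && ((!(lim == -1)) ==> (3/2)*s != 7))) && ((!(2*lim == p + 7)) ==> (3/2)*s != 7)
So before the loop: (2*lim == p + 7 ==> ((lim == -1 ==> ((lim == -1 ==> ((!(lim == -1)) && (3/2)*s != 7)) && ((!(lim == -1)) ==> (3/2)*s != 7))) && ((!(lim == -1)) ==> (3/2)*s != 7))) && ((!(2*lim == p + 7)) ==> (3/2)*s != 7)
The weakest precondition is (2*lim == p + 7 ==> ((lim == -1 ==> ((lim == -1 ==> ((!(lim == -1)) && (3/2)*s != 7)) && ((!(lim == -1)) ==> (3/2)*s != 7))) && ((!(lim == -1)) ==> (3/2)*s != 7))) && ((!(2*lim == p + 7)) ==> (3/2)*s != 7).
Check whether (p == -15 ==> (3/2)*s != 7) && ((!(p == -15)) ==> (3/2)*s != 7) && lim == -4 implies it.
Every state satisfying the precondition satisfies the weakest precondition: the implication holds.
Answer: valid


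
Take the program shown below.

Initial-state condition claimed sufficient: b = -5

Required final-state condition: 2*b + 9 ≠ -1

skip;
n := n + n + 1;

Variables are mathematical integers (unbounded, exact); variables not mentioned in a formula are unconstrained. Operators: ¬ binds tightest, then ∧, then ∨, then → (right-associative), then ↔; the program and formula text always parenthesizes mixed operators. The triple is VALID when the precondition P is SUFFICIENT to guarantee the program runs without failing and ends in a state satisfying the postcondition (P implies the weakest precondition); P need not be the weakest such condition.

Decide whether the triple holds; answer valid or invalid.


Working backward. After the program, the postcondition 2*b + 9 ≠ -1 must hold; in canonical form it is 2*b ≠ -10.
Before n := n + n + 1: 2*b ≠ -10
Before skip: 2*b ≠ -10
The weakest precondition is 2*b ≠ -10.
Check whether b = -5 implies it.
Countermodel: at the initial state b = -5, the precondition holds but the weakest precondition fails.
Answer: invalid


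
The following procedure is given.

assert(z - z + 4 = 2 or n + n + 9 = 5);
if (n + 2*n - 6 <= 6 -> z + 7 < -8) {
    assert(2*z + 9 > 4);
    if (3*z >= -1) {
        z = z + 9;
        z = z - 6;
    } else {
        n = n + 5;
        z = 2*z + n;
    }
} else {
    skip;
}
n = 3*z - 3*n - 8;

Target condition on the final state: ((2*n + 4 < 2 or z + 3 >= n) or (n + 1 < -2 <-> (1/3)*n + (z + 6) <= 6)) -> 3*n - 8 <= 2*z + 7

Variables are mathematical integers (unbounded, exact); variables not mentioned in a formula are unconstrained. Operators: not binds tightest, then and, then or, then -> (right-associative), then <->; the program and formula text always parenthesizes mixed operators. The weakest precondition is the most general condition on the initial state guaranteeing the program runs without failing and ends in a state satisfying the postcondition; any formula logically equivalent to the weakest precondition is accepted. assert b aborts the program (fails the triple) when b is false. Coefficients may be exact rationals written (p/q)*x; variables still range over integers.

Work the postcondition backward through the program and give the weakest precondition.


Working backward. After the program, the postcondition ((2*n + 4 < 2 or z + 3 >= n) or (n + 1 < -2 <-> (1/3)*n + (z + 6) <= 6)) -> 3*n - 8 <= 2*z + 7 must hold; in canonical form it is (2*n < -2 or z >= n - 3 or (n < -3 <-> (1/3)*n + z <= 0)) -> 3*n <= 2*z + 15.
Before n := 3*z - 3*n - 8: (6*z < 6*n + 14 or 3*n >= 2*z - 11 or (3*z < 3*n + 5 <-> 2*z <= n + 8/3)) -> 7*z <= 9*n + 39
Then branch requires 2*z > -5 and (3*z >= -1 -> ((6*z < 6*n - 4 or 3*n >= 2*z - 5 or (3*z < 3*n - 4 <-> 2*z <= n - 10/3)) -> 7*z <= 9*n + 18)) and ((not (3*z >= -1)) -> ((12*z < 14 or n >= 4*z - 16 or (6*z < 5 <-> n + 4*z <= -7/3)) -> 14*z <= 2*n + 49)); else branch requires (6*z < 6*n + 14 or 3*n >= 2*z - 11 or (3*z < 3*n + 5 <-> 2*z <= n + 8/3)) -> 7*z <= 9*n + 39.
Before the if: ((3*n <= 12 -> z < -15) -> (2*z > -5 and (3*z >= -1 -> ((6*z < 6*n - 4 or 3*n >= 2*z - 5 or (3*z < 3*n - 4 <-> 2*z <= n - 10/3)) -> 7*z <= 9*n + 18)) and ((not (3*z >= -1)) -> ((12*z < 14 or n >= 4*z - 16 or (6*z < 5 <-> n + 4*z <= -7/3)) -> 14*z <= 2*n + 49)))) and ((not (3*n <= 12 -> z < -15)) -> ((6*z < 6*n + 14 or 3*n >= 2*z - 11 or (3*z < 3*n + 5 <-> 2*z <= n + 8/3)) -> 7*z <= 9*n + 39))
Before assert z - z + 4 = 2 or n + n + 9 = 5: 2*n = -4 and ((3*n <= 12 -> z < -15) -> (2*z > -5 and (3*z >= -1 -> ((6*z < 6*n - 4 or 3*n >= 2*z - 5 or (3*z < 3*n - 4 <-> 2*z <= n - 10/3)) -> 7*z <= 9*n + 18)) and ((not (3*z >= -1)) -> ((12*z < 14 or n >= 4*z - 16 or (6*z < 5 <-> n + 4*z <= -7/3)) -> 14*z <= 2*n + 49)))) and ((not (3*n <= 12 -> z < -15)) -> ((6*z < 6*n + 14 or 3*n >= 2*z - 11 or (3*z < 3*n + 5 <-> 2*z <= n + 8/3)) -> 7*z <= 9*n + 39))
Answer: WP = 2*n = -4 and ((3*n <= 12 -> z < -15) -> (2*z > -5 and (3*z >= -1 -> ((6*z < 6*n - 4 or 3*n >= 2*z - 5 or (3*z < 3*n - 4 <-> 2*z <= n - 10/3)) -> 7*z <= 9*n + 18)) and ((not (3*z >= -1)) -> ((12*z < 14 or n >= 4*z - 16 or (6*z < 5 <-> n + 4*z <= -7/3)) -> 14*z <= 2*n + 49)))) and ((not (3*n <= 12 -> z < -15)) -> ((6*z < 6*n + 14 or 3*n >= 2*z - 11 or (3*z < 3*n + 5 <-> 2*z <= n + 8/3)) -> 7*z <= 9*n + 39))
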